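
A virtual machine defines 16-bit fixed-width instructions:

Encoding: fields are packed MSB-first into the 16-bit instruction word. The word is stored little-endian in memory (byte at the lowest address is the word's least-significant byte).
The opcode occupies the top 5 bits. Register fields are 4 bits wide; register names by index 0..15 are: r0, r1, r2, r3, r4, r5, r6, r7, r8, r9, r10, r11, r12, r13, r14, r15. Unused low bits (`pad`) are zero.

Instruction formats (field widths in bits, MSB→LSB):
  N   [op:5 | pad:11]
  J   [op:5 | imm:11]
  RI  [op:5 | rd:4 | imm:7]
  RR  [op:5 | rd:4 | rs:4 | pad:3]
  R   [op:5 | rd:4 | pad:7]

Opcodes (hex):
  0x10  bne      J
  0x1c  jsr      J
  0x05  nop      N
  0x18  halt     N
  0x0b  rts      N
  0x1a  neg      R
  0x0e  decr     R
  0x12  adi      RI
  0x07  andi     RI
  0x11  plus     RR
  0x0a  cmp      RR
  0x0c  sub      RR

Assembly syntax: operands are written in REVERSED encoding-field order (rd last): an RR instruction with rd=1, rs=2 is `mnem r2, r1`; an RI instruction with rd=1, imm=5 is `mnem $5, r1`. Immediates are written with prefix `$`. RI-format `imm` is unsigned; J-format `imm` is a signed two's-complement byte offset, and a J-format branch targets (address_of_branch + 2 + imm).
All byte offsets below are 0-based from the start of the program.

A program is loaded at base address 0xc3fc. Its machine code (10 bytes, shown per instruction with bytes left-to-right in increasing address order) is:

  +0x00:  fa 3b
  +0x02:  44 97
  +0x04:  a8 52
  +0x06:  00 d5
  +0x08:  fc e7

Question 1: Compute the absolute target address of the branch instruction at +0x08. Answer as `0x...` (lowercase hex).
off 0x08: read fc e7 as little → 0xe7fc
  top 5b → 0x1c → jsr [J]
  [10:0] imm=2044 (s11→-4) = $-4
  target = base 0xc3fc + off 0x08 + 2 + imm -4 = 0xc402

0xc402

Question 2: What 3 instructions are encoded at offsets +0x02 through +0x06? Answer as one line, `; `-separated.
@+02  little-endian(44 97) = 0x9744
  opcode bits[15:11]=0x12: adi/RI
  rd: (w>>7)&0xf=0xe → r14
  imm: (w>>0)&0x7f=0x44 → $68
@+04  little-endian(a8 52) = 0x52a8
  opcode bits[15:11]=0xa: cmp/RR
  rd: (w>>7)&0xf=0x5 → r5
  rs: (w>>3)&0xf=0x5 → r5
@+06  little-endian(00 d5) = 0xd500
  opcode bits[15:11]=0x1a: neg/R
  rd: (w>>7)&0xf=0xa → r10

adi $68, r14; cmp r5, r5; neg r10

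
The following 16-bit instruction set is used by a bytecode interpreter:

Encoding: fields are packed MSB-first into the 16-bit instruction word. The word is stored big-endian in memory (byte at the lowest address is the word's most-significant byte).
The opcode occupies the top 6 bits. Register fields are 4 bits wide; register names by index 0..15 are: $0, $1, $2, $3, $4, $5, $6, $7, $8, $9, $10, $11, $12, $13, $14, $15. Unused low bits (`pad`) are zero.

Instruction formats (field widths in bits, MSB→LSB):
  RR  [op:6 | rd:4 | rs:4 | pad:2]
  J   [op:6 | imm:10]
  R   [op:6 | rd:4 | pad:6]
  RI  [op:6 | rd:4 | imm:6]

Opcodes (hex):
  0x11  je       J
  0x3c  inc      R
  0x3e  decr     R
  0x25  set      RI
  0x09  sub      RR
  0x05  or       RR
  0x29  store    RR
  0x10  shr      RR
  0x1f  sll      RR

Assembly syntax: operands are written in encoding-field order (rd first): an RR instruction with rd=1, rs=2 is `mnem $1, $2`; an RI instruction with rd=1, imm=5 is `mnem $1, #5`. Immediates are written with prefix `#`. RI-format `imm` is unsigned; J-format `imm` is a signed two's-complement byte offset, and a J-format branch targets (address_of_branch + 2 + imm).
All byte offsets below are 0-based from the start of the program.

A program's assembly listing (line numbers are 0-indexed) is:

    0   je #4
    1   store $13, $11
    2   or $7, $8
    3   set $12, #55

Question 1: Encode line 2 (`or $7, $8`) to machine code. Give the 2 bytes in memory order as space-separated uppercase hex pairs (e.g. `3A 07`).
2. or fields op=0x5:6|rd=7:4|rs=8:4|pad=0:2 → word 15e0h → 15 e0

15 E0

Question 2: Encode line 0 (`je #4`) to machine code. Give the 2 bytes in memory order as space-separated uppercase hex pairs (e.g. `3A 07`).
line 0 (je): pack op=0x11:6|imm=4:10 = 0x4404; big→ 44 04

44 04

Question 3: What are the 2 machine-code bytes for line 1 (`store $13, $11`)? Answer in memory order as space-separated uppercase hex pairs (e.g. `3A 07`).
L1: store op=0x29:6|rd=13:4|rs=11:4|pad=0:2 ⇒ 0xa76c ⇒ big a7 6c

A7 6C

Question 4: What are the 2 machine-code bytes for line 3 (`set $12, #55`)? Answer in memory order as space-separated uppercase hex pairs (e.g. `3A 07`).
L3: set op=0x25:6|rd=12:4|imm=55:6 ⇒ 0x9737 ⇒ big 97 37

97 37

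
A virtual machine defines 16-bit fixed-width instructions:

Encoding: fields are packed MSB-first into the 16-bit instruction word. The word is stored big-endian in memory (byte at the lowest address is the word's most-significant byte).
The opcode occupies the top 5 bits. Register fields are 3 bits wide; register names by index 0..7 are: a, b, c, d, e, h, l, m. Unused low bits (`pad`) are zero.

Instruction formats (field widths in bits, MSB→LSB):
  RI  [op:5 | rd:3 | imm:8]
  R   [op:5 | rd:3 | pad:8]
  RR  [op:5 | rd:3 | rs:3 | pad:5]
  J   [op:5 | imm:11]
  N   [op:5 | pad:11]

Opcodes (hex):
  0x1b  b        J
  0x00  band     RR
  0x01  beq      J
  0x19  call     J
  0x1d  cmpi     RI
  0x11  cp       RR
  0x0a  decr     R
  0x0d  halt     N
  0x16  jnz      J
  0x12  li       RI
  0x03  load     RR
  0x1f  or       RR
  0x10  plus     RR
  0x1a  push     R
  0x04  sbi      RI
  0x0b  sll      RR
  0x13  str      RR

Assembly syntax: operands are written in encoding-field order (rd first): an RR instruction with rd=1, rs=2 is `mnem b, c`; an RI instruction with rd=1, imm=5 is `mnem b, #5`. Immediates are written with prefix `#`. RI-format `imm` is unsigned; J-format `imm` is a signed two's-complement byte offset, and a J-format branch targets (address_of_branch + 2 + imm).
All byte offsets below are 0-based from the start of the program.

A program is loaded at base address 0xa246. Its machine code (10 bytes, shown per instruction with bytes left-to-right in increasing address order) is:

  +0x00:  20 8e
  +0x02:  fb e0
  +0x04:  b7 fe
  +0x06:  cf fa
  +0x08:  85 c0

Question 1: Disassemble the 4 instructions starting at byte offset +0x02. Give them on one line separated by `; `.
+0x02: fb e0 ⇒ word 0xfbe0 (big)
  opcode bits[15:11]=0x1f: or/RR
  rd: (w>>8)&0x7=0x3 → d
  rs: (w>>5)&0x7=0x7 → m
+0x04: b7 fe ⇒ word 0xb7fe (big)
  opcode bits[15:11]=0x16: jnz/J
  imm: (w>>0)&0x7ff=0x7fe (s11→-2) → #-2
+0x06: cf fa ⇒ word 0xcffa (big)
  opcode bits[15:11]=0x19: call/J
  imm: (w>>0)&0x7ff=0x7fa (s11→-6) → #-6
+0x08: 85 c0 ⇒ word 0x85c0 (big)
  opcode bits[15:11]=0x10: plus/RR
  rd: (w>>8)&0x7=0x5 → h
  rs: (w>>5)&0x7=0x6 → l

or d, m; jnz #-2; call #-6; plus h, l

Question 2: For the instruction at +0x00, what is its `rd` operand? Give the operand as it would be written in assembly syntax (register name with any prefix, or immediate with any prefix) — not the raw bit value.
@+00  big-endian(20 8e) = 0x208e
  opcode bits[15:11]=0x4: sbi/RI
  rd@[10:8]=0x0 ⇒ a
  imm@[7:0]=0x8e ⇒ #142

a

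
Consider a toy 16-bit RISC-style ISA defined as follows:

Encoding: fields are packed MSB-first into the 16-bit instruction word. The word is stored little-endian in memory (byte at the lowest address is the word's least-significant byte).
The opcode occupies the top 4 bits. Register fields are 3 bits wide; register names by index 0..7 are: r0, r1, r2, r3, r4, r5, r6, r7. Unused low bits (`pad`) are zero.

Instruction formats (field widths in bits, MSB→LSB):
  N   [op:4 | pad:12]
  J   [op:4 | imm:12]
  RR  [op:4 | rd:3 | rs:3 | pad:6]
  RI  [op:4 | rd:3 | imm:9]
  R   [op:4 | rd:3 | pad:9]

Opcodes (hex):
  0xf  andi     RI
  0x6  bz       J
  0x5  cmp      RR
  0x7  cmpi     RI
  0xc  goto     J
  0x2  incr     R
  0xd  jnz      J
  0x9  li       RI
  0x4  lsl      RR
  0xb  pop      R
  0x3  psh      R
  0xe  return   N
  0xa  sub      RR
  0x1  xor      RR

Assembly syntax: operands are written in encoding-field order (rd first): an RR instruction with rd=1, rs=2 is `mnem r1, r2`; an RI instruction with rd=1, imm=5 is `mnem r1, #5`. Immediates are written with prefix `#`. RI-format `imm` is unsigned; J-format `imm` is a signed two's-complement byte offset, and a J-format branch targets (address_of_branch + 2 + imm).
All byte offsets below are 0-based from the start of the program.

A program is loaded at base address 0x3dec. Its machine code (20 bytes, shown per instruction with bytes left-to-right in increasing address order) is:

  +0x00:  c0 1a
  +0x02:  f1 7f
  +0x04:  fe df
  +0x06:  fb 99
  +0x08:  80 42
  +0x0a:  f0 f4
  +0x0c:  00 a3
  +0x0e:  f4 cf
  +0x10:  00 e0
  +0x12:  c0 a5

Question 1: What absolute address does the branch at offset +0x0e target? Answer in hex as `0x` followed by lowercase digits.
@+0e  little-endian(f4 cf) = 0xcff4
  op=0xcff4>>12=0xc ⇒ goto (J)
  imm: (w>>0)&0xfff=0xff4 (s12→-12) → #-12
  target = base 0x3dec + off 0x0e + 2 + imm -12 = 0x3df0

0x3df0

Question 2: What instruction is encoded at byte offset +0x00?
[00] c0 1a → 0x1ac0
  opcode bits[15:12]=0x1: xor/RR
  [11:9] rd=5 = r5
  [8:6] rs=3 = r3

xor r5, r3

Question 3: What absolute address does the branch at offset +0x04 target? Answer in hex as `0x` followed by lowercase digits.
[04] fe df → 0xdffe
  top 4b → 0xd → jnz [J]
  imm: (w>>0)&0xfff=0xffe (s12→-2) → #-2
  target = base 0x3dec + off 0x04 + 2 + imm -2 = 0x3df0

0x3df0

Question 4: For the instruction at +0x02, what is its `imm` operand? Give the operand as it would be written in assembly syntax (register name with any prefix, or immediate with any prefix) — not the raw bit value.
[02] f1 7f → 0x7ff1
  op=0x7ff1>>12=0x7 ⇒ cmpi (RI)
  [11:9] rd=7 = r7
  [8:0] imm=497 = #497

#497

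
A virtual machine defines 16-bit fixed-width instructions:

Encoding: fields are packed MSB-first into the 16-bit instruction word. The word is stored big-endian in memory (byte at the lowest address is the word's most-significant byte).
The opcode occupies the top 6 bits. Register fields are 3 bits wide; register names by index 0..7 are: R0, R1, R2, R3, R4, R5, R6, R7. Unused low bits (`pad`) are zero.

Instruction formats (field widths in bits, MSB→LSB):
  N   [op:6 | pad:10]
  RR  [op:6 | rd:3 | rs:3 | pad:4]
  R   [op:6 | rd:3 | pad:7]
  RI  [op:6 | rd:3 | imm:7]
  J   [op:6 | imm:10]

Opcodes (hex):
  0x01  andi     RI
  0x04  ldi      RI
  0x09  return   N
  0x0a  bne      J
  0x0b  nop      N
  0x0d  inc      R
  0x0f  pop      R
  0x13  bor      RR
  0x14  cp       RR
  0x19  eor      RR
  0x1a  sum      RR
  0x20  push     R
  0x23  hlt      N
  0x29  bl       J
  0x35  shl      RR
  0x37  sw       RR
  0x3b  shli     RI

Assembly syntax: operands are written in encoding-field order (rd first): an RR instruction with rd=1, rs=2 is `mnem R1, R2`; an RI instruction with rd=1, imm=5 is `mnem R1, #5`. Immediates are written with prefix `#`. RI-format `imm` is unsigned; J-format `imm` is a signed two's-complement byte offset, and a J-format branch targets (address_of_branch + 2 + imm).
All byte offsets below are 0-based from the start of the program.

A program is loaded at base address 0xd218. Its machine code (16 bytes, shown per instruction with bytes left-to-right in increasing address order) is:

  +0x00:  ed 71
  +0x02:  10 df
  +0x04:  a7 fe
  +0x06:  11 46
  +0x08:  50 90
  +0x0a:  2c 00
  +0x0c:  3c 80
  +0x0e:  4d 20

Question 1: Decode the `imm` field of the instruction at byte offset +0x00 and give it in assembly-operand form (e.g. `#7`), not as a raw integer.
+0x00: ed 71 ⇒ word 0xed71 (big)
  op=0xed71>>10=0x3b ⇒ shli (RI)
  rd: (w>>7)&0x7=0x2 → R2
  imm: (w>>0)&0x7f=0x71 → #113

#113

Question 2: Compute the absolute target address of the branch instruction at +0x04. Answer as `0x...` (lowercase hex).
0xd21c

off 0x04: read a7 fe as big → 0xa7fe
  op=0xa7fe>>10=0x29 ⇒ bl (J)
  [9:0] imm=1022 (s10→-2) = #-2
  target = base 0xd218 + off 0x04 + 2 + imm -2 = 0xd21c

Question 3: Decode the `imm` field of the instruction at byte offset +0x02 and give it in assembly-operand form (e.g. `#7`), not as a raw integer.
+0x02: 10 df ⇒ word 0x10df (big)
  op=0x10df>>10=0x4 ⇒ ldi (RI)
  rd@[9:7]=0x1 ⇒ R1
  imm@[6:0]=0x5f ⇒ #95

#95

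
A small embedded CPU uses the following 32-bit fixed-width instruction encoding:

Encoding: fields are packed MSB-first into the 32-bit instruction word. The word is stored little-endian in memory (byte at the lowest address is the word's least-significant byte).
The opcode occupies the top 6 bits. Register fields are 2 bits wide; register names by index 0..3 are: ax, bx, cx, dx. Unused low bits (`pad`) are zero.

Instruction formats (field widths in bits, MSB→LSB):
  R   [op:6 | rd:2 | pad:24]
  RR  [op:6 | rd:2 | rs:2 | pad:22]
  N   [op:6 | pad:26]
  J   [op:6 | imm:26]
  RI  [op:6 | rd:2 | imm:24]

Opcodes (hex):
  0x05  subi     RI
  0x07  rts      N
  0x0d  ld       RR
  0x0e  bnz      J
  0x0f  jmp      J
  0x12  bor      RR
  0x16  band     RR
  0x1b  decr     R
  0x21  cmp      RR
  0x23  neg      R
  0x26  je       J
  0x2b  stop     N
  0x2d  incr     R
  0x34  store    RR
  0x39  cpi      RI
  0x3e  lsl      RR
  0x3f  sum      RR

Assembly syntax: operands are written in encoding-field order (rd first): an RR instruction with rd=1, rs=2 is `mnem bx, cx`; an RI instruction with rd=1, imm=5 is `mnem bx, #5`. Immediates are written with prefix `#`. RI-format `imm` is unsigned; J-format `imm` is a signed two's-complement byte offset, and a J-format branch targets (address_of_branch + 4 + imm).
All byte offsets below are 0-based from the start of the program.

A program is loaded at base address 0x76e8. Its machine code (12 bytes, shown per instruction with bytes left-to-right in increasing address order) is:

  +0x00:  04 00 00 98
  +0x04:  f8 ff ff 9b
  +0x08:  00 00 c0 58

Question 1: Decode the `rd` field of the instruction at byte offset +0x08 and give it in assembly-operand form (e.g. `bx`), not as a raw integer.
+0x08: 00 00 c0 58 ⇒ word 0x58c00000 (little)
  opcode bits[31:26]=0x16: band/RR
  rd@[25:24]=0x0 ⇒ ax
  rs@[23:22]=0x3 ⇒ dx

ax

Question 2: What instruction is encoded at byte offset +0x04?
[04] f8 ff ff 9b → 0x9bfffff8
  opcode bits[31:26]=0x26: je/J
  imm: (w>>0)&0x3ffffff=0x3fffff8 (s26→-8) → #-8

je #-8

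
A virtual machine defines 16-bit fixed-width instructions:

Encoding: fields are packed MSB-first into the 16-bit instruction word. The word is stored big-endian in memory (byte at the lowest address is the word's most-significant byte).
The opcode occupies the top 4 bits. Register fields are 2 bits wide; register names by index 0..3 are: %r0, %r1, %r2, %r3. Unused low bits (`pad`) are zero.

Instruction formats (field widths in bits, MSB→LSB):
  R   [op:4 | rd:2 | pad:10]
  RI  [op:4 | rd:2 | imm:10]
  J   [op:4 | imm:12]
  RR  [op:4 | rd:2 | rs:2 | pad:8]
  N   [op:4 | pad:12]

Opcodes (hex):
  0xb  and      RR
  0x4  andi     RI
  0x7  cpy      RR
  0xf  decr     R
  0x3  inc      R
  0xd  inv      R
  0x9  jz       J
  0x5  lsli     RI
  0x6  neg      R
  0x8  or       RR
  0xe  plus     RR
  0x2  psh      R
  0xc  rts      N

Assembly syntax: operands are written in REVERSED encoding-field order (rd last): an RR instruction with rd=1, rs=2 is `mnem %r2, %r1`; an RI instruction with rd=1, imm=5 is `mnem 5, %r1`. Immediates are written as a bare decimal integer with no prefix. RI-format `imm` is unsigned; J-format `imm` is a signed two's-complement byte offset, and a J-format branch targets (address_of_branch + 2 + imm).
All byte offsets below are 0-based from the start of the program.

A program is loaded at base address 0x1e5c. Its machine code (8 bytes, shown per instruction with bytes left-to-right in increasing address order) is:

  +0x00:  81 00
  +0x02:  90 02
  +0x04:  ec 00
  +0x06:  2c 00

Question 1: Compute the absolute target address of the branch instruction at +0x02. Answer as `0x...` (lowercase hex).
@+02  big-endian(90 02) = 0x9002
  opcode bits[15:12]=0x9: jz/J
  [11:0] imm=2 = 2
  target = base 0x1e5c + off 0x02 + 2 + imm 2 = 0x1e62

0x1e62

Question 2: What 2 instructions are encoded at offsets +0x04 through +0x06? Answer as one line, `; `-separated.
plus %r0, %r3; psh %r3

@+04  big-endian(ec 00) = 0xec00
  opcode bits[15:12]=0xe: plus/RR
  [11:10] rd=3 = %r3
  [9:8] rs=0 = %r0
@+06  big-endian(2c 00) = 0x2c00
  opcode bits[15:12]=0x2: psh/R
  [11:10] rd=3 = %r3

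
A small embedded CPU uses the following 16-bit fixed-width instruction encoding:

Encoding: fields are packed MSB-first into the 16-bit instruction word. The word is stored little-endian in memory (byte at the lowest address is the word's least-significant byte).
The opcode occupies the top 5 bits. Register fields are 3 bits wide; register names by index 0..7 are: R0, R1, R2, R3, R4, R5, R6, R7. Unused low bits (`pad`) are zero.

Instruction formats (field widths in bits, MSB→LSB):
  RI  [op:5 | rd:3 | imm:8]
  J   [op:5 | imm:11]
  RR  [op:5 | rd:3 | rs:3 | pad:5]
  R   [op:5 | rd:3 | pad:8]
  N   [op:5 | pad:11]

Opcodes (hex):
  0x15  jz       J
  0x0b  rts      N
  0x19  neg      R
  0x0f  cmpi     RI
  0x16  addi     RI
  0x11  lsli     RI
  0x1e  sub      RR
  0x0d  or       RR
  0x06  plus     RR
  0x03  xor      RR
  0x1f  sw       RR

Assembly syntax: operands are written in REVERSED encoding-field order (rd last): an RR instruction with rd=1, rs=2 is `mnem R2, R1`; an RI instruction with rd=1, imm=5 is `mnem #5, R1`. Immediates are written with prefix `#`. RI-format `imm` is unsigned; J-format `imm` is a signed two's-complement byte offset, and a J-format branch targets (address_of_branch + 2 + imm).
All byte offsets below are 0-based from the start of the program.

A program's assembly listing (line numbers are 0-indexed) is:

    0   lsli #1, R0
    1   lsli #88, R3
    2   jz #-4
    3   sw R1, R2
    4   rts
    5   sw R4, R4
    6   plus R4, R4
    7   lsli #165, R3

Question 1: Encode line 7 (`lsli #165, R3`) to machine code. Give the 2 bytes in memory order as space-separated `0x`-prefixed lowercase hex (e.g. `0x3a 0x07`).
7. lsli fields op=0x11:5|rd=3:3|imm=165:8 → word 8ba5h → a5 8b

0xa5 0x8b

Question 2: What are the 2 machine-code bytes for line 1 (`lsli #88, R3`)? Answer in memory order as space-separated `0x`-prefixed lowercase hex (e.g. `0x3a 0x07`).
L1: lsli op=0x11:5|rd=3:3|imm=88:8 ⇒ 0x8b58 ⇒ little 58 8b

0x58 0x8b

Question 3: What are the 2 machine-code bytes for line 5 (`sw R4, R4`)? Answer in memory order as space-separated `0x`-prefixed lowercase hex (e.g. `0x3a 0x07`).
L5: sw op=0x1f:5|rd=4:3|rs=4:3|pad=0:5 ⇒ 0xfc80 ⇒ little 80 fc

0x80 0xfc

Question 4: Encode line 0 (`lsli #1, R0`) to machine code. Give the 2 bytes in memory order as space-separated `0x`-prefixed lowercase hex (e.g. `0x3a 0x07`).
0x01 0x88

L0: lsli op=0x11:5|rd=0:3|imm=1:8 ⇒ 0x8801 ⇒ little 01 88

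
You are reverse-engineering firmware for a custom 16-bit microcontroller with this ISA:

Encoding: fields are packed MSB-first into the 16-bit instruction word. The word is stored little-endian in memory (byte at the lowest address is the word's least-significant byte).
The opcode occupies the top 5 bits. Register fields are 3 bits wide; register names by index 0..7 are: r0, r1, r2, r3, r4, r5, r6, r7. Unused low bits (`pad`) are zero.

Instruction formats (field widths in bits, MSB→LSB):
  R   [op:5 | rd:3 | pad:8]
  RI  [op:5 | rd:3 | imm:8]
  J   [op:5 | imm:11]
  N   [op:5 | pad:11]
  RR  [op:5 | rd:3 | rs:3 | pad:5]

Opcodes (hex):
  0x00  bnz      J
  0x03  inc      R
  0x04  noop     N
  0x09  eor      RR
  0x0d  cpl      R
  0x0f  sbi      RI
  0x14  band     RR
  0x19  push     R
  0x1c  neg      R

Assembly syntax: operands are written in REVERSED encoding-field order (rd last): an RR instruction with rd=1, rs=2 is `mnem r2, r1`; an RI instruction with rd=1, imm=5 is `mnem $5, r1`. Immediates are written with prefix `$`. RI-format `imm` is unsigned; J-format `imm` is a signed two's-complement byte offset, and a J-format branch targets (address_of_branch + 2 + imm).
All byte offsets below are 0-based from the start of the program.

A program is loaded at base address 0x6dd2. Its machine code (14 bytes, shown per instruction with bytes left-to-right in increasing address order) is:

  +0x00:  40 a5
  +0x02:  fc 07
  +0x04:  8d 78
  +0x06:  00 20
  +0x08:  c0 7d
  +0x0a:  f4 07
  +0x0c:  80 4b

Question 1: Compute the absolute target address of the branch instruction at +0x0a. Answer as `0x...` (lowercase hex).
@+0a  little-endian(f4 07) = 0x07f4
  opcode bits[15:11]=0x0: bnz/J
  imm@[10:0]=0x7f4 (s11→-12) ⇒ $-12
  target = base 0x6dd2 + off 0x0a + 2 + imm -12 = 0x6dd2

0x6dd2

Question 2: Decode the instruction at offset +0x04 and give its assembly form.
@+04  little-endian(8d 78) = 0x788d
  op=0x788d>>11=0xf ⇒ sbi (RI)
  [10:8] rd=0 = r0
  [7:0] imm=141 = $141

sbi $141, r0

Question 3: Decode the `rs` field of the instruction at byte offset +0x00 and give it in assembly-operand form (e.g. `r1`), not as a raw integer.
r2

@+00  little-endian(40 a5) = 0xa540
  opcode bits[15:11]=0x14: band/RR
  rd: (w>>8)&0x7=0x5 → r5
  rs: (w>>5)&0x7=0x2 → r2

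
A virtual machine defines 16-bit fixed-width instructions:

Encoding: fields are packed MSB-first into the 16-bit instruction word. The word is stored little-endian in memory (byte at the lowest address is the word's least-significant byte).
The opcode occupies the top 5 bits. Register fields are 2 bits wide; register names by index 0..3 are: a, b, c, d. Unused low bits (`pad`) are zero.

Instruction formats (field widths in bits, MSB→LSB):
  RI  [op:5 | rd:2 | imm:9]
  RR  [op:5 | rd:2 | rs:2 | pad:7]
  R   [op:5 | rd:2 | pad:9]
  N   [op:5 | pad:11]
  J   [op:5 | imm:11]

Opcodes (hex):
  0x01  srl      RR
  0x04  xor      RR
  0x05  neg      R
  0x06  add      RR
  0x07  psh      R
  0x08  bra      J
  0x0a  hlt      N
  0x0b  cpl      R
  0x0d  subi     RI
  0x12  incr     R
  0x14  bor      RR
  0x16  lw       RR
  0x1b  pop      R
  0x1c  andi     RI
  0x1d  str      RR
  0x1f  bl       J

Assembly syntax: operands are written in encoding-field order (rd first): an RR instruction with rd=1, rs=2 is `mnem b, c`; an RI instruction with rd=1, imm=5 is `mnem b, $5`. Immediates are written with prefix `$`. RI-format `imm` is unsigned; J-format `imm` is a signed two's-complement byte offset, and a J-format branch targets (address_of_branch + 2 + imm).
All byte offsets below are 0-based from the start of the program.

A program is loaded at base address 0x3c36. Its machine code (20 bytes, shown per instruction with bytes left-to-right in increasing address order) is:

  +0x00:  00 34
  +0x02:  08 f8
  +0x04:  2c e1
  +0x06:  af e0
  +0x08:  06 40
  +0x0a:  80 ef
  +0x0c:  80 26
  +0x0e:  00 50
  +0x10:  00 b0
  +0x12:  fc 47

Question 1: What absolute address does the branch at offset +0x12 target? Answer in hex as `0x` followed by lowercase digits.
0x3c46

+0x12: fc 47 ⇒ word 0x47fc (little)
  op=0x47fc>>11=0x8 ⇒ bra (J)
  imm: (w>>0)&0x7ff=0x7fc (s11→-4) → $-4
  target = base 0x3c36 + off 0x12 + 2 + imm -4 = 0x3c46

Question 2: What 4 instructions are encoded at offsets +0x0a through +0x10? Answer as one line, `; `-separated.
off 0x0a: read 80 ef as little → 0xef80
  top 5b → 0x1d → str [RR]
  [10:9] rd=3 = d
  [8:7] rs=3 = d
off 0x0c: read 80 26 as little → 0x2680
  top 5b → 0x4 → xor [RR]
  [10:9] rd=3 = d
  [8:7] rs=1 = b
off 0x0e: read 00 50 as little → 0x5000
  top 5b → 0xa → hlt [N]
off 0x10: read 00 b0 as little → 0xb000
  top 5b → 0x16 → lw [RR]
  [10:9] rd=0 = a
  [8:7] rs=0 = a

str d, d; xor d, b; hlt; lw a, a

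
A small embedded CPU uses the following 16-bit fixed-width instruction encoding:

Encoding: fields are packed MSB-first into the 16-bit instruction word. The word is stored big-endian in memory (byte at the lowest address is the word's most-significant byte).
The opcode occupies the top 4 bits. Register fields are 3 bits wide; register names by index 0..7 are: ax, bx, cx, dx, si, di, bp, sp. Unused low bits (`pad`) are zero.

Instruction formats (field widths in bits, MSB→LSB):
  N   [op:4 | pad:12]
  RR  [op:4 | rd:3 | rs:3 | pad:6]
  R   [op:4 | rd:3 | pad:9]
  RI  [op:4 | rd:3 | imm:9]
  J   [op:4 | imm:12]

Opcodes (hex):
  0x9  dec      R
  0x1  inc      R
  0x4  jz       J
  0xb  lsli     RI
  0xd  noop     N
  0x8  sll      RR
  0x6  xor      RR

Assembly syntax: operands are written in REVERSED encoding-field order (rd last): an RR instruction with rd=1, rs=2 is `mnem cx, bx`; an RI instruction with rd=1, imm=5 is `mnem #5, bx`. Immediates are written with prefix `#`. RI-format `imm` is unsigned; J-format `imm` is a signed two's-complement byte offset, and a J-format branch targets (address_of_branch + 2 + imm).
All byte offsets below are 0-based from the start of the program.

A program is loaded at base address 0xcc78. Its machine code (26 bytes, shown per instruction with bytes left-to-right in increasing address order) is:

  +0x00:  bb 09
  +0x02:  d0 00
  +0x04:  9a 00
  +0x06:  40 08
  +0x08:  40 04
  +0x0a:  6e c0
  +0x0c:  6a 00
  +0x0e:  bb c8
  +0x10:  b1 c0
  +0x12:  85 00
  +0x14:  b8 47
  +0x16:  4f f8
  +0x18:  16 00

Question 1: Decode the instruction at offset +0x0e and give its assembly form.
lsli #456, di

off 0x0e: read bb c8 as big → 0xbbc8
  opcode bits[15:12]=0xb: lsli/RI
  rd@[11:9]=0x5 ⇒ di
  imm@[8:0]=0x1c8 ⇒ #456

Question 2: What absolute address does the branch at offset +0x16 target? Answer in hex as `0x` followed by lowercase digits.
0xcc88

[16] 4f f8 → 0x4ff8
  op=0x4ff8>>12=0x4 ⇒ jz (J)
  imm: (w>>0)&0xfff=0xff8 (s12→-8) → #-8
  target = base 0xcc78 + off 0x16 + 2 + imm -8 = 0xcc88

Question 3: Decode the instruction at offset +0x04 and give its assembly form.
dec di

@+04  big-endian(9a 00) = 0x9a00
  opcode bits[15:12]=0x9: dec/R
  [11:9] rd=5 = di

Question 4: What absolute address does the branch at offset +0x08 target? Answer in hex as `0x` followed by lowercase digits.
[08] 40 04 → 0x4004
  top 4b → 0x4 → jz [J]
  [11:0] imm=4 = #4
  target = base 0xcc78 + off 0x08 + 2 + imm 4 = 0xcc86

0xcc86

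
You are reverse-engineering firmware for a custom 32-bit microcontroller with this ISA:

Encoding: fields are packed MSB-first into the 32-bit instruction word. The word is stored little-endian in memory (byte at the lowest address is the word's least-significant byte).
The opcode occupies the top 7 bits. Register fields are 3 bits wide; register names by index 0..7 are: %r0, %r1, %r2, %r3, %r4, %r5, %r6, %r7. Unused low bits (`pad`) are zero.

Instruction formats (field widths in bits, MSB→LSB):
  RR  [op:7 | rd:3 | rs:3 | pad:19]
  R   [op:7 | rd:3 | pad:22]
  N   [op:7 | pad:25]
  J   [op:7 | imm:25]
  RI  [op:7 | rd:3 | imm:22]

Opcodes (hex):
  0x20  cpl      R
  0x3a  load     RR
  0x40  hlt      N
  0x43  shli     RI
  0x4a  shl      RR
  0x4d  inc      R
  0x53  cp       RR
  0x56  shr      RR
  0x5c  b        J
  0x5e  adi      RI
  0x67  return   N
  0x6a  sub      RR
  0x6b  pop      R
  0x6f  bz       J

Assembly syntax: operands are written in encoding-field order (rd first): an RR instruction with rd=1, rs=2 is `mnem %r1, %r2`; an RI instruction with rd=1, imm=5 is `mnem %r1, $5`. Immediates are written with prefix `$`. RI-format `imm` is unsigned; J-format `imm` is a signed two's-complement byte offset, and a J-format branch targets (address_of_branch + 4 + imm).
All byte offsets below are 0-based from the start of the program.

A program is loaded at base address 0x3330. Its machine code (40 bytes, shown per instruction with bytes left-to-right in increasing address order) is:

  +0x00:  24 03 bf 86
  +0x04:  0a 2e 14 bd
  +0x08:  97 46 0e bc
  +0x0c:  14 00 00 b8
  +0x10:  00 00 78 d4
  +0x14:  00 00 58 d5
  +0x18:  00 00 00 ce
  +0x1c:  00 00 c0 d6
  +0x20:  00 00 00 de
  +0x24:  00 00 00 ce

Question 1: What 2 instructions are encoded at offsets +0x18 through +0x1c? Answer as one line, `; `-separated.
@+18  little-endian(00 00 00 ce) = 0xce000000
  op=0xce000000>>25=0x67 ⇒ return (N)
@+1c  little-endian(00 00 c0 d6) = 0xd6c00000
  op=0xd6c00000>>25=0x6b ⇒ pop (R)
  [24:22] rd=3 = %r3

return; pop %r3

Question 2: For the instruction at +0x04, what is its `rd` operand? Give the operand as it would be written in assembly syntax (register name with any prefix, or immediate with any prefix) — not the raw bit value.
@+04  little-endian(0a 2e 14 bd) = 0xbd142e0a
  op=0xbd142e0a>>25=0x5e ⇒ adi (RI)
  rd@[24:22]=0x4 ⇒ %r4
  imm@[21:0]=0x142e0a ⇒ $1322506

%r4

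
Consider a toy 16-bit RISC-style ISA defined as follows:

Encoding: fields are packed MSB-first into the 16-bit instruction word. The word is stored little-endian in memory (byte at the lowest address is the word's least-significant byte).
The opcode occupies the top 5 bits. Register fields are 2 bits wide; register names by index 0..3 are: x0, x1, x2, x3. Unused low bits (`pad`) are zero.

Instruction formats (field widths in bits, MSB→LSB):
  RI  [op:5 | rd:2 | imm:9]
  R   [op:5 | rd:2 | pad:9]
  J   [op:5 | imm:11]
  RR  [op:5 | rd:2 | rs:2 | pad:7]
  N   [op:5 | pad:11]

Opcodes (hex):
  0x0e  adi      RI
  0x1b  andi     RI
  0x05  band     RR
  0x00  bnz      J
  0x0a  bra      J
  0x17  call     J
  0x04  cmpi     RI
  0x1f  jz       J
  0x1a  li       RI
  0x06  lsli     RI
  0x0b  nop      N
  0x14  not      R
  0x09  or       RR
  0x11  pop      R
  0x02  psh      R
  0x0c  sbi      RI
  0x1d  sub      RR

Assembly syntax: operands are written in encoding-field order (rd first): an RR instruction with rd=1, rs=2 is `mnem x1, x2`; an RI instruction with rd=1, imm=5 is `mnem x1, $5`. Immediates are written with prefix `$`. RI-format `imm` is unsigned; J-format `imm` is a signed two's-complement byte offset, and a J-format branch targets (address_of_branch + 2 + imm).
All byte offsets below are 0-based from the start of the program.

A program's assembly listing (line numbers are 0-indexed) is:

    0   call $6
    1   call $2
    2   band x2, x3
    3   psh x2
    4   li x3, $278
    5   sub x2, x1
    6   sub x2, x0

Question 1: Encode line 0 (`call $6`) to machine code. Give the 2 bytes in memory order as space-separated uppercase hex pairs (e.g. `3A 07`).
06 B8

line 0 (call): pack op=0x17:5|imm=6:11 = 0xb806; little→ 06 b8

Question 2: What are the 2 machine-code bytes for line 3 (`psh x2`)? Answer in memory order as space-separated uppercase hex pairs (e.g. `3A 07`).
line 3 (psh): pack op=0x2:5|rd=2:2|pad=0:9 = 0x1400; little→ 00 14

00 14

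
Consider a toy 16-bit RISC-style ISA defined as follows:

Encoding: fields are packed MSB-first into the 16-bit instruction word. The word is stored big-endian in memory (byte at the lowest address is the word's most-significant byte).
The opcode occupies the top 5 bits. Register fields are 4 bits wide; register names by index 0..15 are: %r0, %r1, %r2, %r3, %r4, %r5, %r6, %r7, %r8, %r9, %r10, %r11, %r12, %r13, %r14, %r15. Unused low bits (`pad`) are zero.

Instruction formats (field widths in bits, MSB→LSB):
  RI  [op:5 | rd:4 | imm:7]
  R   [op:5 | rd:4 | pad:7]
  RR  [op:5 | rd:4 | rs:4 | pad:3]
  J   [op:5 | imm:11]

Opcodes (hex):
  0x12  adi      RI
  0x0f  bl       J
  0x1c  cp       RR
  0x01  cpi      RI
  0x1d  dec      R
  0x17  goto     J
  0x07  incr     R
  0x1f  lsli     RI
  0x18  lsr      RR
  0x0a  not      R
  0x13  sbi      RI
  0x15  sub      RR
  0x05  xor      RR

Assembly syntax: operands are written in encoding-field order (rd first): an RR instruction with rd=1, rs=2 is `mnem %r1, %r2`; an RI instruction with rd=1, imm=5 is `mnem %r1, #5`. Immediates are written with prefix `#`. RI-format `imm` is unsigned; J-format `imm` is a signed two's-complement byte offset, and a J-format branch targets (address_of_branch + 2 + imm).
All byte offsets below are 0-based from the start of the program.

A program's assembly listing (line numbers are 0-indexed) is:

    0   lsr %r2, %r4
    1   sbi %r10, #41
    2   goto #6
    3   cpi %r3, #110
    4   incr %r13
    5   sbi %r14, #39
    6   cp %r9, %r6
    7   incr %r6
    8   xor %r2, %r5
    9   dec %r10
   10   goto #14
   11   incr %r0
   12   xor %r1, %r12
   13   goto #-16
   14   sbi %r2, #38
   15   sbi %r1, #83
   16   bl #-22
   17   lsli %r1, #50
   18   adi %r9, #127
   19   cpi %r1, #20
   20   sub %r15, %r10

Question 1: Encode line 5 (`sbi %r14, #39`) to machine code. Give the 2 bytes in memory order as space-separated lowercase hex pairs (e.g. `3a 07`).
9f 27

line 5 (sbi): pack op=0x13:5|rd=14:4|imm=39:7 = 0x9f27; big→ 9f 27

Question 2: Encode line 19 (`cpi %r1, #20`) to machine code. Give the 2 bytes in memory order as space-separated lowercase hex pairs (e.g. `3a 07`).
line 19 (cpi): pack op=0x1:5|rd=1:4|imm=20:7 = 0x0894; big→ 08 94

08 94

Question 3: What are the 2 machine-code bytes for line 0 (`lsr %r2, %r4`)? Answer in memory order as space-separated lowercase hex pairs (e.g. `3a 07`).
0. lsr fields op=0x18:5|rd=2:4|rs=4:4|pad=0:3 → word c120h → c1 20

c1 20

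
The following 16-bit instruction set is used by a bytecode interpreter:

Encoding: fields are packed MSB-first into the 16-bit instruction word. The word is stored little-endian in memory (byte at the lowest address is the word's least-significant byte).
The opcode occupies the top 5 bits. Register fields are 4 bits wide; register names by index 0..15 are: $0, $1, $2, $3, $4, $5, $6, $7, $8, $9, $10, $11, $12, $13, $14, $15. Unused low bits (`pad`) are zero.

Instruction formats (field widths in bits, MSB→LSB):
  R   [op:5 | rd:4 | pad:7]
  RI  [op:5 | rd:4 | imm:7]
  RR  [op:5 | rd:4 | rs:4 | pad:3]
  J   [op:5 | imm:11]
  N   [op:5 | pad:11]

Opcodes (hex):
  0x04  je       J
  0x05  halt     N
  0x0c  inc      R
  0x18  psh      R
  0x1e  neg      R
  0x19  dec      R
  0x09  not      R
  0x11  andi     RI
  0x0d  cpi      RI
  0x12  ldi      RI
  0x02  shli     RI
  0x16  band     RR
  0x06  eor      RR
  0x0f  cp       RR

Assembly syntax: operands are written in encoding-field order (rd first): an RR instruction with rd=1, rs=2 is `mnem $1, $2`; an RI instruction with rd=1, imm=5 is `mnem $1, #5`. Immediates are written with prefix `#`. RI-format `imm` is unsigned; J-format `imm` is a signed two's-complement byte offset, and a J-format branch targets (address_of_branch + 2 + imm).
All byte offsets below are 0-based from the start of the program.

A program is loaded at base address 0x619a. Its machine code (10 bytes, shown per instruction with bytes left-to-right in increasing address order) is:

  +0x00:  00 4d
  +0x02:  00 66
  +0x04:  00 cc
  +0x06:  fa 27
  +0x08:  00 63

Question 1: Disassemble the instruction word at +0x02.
+0x02: 00 66 ⇒ word 0x6600 (little)
  top 5b → 0xc → inc [R]
  rd@[10:7]=0xc ⇒ $12

inc $12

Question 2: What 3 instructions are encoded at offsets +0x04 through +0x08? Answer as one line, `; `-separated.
dec $8; je #-6; inc $6

@+04  little-endian(00 cc) = 0xcc00
  top 5b → 0x19 → dec [R]
  rd: (w>>7)&0xf=0x8 → $8
@+06  little-endian(fa 27) = 0x27fa
  top 5b → 0x4 → je [J]
  imm: (w>>0)&0x7ff=0x7fa (s11→-6) → #-6
@+08  little-endian(00 63) = 0x6300
  top 5b → 0xc → inc [R]
  rd: (w>>7)&0xf=0x6 → $6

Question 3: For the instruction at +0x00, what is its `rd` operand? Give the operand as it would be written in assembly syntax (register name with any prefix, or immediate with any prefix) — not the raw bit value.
off 0x00: read 00 4d as little → 0x4d00
  opcode bits[15:11]=0x9: not/R
  rd@[10:7]=0xa ⇒ $10

$10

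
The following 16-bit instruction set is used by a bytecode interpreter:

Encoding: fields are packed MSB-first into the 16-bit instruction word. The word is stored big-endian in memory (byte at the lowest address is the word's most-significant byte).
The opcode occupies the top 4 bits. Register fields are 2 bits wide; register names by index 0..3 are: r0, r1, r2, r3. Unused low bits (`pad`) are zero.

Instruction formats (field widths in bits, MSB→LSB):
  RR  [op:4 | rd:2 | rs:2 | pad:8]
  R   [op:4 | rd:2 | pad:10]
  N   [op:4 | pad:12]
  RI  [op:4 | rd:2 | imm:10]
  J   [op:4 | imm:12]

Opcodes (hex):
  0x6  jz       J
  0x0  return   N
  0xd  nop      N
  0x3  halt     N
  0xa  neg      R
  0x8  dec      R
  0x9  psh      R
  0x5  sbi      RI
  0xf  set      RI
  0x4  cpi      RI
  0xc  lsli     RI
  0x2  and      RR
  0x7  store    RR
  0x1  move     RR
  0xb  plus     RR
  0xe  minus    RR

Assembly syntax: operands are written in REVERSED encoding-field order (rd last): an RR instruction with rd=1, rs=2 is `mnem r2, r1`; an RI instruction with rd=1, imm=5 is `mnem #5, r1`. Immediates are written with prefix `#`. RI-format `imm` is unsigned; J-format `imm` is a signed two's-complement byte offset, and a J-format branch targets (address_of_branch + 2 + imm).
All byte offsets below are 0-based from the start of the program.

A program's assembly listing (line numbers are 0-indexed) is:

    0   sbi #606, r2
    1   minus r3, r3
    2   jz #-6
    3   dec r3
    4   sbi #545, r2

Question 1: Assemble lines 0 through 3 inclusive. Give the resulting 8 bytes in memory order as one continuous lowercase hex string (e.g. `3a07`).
L0: sbi op=0x5:4|rd=2:2|imm=606:10 ⇒ 0x5a5e ⇒ big 5a 5e
L1: minus op=0xe:4|rd=3:2|rs=3:2|pad=0:8 ⇒ 0xef00 ⇒ big ef 00
L2: jz op=0x6:4|imm=-6:12 ⇒ 0x6ffa ⇒ big 6f fa
L3: dec op=0x8:4|rd=3:2|pad=0:10 ⇒ 0x8c00 ⇒ big 8c 00

5a5eef006ffa8c00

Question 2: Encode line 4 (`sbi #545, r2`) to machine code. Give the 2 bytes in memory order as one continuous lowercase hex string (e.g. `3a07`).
line 4 (sbi): pack op=0x5:4|rd=2:2|imm=545:10 = 0x5a21; big→ 5a 21

5a21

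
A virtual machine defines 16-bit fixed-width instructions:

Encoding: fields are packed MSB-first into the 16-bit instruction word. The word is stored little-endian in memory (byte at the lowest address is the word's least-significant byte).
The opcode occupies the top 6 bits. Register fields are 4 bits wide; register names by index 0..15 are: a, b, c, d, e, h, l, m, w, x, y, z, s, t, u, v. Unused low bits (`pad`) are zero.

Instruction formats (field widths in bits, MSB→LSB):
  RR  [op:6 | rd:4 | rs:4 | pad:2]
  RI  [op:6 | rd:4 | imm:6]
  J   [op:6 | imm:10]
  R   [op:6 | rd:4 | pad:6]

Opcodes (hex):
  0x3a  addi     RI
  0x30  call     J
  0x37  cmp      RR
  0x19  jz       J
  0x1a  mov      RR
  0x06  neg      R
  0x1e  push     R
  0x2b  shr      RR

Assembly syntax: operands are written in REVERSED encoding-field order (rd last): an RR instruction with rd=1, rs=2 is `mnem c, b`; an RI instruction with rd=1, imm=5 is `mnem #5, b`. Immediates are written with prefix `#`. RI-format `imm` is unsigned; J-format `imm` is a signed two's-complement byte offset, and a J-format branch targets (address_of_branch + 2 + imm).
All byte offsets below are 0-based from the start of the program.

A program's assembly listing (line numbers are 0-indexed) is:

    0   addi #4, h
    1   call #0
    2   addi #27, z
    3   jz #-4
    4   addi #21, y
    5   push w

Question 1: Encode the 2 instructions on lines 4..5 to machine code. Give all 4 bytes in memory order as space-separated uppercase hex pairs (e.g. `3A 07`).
4. addi fields op=0x3a:6|rd=10:4|imm=21:6 → word ea95h → 95 ea
5. push fields op=0x1e:6|rd=8:4|pad=0:6 → word 7a00h → 00 7a

95 EA 00 7A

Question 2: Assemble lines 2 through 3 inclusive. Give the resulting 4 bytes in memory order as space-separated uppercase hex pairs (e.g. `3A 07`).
line 2 (addi): pack op=0x3a:6|rd=11:4|imm=27:6 = 0xeadb; little→ db ea
line 3 (jz): pack op=0x19:6|imm=-4:10 = 0x67fc; little→ fc 67

DB EA FC 67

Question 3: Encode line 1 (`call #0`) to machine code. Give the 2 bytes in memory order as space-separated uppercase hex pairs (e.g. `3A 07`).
00 C0

L1: call op=0x30:6|imm=0:10 ⇒ 0xc000 ⇒ little 00 c0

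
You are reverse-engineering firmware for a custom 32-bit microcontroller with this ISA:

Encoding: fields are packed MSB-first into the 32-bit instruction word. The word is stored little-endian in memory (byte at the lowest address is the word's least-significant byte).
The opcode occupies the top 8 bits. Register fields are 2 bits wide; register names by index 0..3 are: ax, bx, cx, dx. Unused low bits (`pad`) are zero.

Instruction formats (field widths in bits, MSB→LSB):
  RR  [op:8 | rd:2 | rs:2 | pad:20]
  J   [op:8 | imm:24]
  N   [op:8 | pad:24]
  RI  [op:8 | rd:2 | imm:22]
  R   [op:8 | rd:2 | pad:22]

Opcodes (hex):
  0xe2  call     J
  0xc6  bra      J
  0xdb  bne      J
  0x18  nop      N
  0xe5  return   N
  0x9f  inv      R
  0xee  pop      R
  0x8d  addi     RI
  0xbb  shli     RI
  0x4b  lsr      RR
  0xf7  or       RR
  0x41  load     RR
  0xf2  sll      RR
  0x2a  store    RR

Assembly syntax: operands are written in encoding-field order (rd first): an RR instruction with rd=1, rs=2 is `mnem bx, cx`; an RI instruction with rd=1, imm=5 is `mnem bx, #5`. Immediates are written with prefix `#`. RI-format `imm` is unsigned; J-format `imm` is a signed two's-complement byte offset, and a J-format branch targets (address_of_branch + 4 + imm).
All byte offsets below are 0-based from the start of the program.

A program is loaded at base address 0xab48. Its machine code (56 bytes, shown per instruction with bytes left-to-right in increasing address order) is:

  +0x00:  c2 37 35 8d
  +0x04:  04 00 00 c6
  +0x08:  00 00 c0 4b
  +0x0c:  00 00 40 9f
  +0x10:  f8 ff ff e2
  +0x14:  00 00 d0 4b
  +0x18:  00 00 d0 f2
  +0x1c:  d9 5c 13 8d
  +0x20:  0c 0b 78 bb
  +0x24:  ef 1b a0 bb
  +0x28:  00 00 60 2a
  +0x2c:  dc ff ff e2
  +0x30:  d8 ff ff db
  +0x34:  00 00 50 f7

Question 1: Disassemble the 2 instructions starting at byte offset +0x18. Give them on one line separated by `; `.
sll dx, bx; addi ax, #1268953

off 0x18: read 00 00 d0 f2 as little → 0xf2d00000
  opcode bits[31:24]=0xf2: sll/RR
  rd: (w>>22)&0x3=0x3 → dx
  rs: (w>>20)&0x3=0x1 → bx
off 0x1c: read d9 5c 13 8d as little → 0x8d135cd9
  opcode bits[31:24]=0x8d: addi/RI
  rd: (w>>22)&0x3=0x0 → ax
  imm: (w>>0)&0x3fffff=0x135cd9 → #1268953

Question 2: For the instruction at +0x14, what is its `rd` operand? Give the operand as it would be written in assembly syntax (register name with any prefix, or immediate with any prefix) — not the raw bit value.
dx

[14] 00 00 d0 4b → 0x4bd00000
  opcode bits[31:24]=0x4b: lsr/RR
  rd@[23:22]=0x3 ⇒ dx
  rs@[21:20]=0x1 ⇒ bx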